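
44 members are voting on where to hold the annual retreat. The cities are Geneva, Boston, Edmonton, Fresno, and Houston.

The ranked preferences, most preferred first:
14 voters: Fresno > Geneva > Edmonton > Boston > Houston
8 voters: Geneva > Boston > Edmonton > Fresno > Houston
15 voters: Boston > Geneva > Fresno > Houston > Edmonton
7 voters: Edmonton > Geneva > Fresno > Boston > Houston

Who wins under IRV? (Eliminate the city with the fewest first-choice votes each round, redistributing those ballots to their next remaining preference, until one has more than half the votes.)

Round 1: Geneva 8, Boston 15, Edmonton 7, Fresno 14, Houston 0. Houston eliminated.
Round 2: Geneva 8, Boston 15, Edmonton 7, Fresno 14. Edmonton eliminated.
Round 3: Geneva 15, Boston 15, Fresno 14. Fresno eliminated.
Round 4: Geneva 29, Boston 15. Geneva has a majority (≥23).

Geneva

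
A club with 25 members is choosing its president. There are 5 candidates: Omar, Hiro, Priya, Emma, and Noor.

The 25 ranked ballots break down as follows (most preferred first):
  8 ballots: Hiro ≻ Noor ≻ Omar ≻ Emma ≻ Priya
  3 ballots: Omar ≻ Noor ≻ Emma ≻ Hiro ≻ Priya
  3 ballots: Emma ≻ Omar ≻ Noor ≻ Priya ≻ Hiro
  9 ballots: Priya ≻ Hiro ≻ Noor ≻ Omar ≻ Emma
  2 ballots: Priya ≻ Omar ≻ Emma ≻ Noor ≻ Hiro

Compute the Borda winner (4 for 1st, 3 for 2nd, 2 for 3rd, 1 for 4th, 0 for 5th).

Hiro

Omar: 8×2 + 3×4 + 3×3 + 9×1 + 2×3 = 52
Hiro: 8×4 + 3×1 + 3×0 + 9×3 + 2×0 = 62
Priya: 8×0 + 3×0 + 3×1 + 9×4 + 2×4 = 47
Emma: 8×1 + 3×2 + 3×4 + 9×0 + 2×2 = 30
Noor: 8×3 + 3×3 + 3×2 + 9×2 + 2×1 = 59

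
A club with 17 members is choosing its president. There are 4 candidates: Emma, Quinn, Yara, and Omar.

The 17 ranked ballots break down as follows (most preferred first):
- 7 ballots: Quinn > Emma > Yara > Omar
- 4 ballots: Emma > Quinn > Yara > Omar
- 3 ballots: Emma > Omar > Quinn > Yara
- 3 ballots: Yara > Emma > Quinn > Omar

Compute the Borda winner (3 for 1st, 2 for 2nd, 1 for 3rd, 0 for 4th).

Emma: 7×2 + 4×3 + 3×3 + 3×2 = 41
Quinn: 7×3 + 4×2 + 3×1 + 3×1 = 35
Yara: 7×1 + 4×1 + 3×0 + 3×3 = 20
Omar: 7×0 + 4×0 + 3×2 + 3×0 = 6

Emma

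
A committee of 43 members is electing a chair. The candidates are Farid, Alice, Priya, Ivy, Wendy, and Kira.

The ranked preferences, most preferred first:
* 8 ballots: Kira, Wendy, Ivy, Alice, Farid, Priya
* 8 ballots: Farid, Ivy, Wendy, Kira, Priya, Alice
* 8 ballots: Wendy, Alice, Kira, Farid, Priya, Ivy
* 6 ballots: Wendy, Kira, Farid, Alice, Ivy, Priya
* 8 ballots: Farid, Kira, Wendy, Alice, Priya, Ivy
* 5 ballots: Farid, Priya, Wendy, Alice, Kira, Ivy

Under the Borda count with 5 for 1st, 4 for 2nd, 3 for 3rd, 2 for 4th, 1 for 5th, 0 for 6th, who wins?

Wendy

Farid: 8×1 + 8×5 + 8×2 + 6×3 + 8×5 + 5×5 = 147
Alice: 8×2 + 8×0 + 8×4 + 6×2 + 8×2 + 5×2 = 86
Priya: 8×0 + 8×1 + 8×1 + 6×0 + 8×1 + 5×4 = 44
Ivy: 8×3 + 8×4 + 8×0 + 6×1 + 8×0 + 5×0 = 62
Wendy: 8×4 + 8×3 + 8×5 + 6×5 + 8×3 + 5×3 = 165
Kira: 8×5 + 8×2 + 8×3 + 6×4 + 8×4 + 5×1 = 141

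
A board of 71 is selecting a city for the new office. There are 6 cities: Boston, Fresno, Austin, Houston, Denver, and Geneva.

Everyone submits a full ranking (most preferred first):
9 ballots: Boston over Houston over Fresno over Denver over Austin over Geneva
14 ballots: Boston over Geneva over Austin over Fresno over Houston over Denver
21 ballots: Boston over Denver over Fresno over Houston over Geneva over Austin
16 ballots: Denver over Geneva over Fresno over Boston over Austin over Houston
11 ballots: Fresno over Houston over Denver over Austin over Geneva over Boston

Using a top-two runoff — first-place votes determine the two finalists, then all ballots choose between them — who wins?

Round 1 first-place votes: Boston 44, Fresno 11, Austin 0, Houston 0, Denver 16, Geneva 0. Boston and Denver advance.
Runoff: Boston is ranked above Denver on 44 ballots, Denver above Boston on 27.

Boston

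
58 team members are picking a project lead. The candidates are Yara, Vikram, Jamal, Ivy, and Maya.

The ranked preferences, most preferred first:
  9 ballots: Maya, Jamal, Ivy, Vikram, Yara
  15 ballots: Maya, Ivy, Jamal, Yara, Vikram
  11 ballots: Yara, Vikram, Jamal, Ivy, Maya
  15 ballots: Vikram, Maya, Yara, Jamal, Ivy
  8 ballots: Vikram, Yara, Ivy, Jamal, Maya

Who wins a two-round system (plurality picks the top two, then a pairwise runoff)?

Vikram

Round 1 first-place votes: Yara 11, Vikram 23, Jamal 0, Ivy 0, Maya 24. Maya and Vikram advance.
Runoff: Maya is ranked above Vikram on 24 ballots, Vikram above Maya on 34.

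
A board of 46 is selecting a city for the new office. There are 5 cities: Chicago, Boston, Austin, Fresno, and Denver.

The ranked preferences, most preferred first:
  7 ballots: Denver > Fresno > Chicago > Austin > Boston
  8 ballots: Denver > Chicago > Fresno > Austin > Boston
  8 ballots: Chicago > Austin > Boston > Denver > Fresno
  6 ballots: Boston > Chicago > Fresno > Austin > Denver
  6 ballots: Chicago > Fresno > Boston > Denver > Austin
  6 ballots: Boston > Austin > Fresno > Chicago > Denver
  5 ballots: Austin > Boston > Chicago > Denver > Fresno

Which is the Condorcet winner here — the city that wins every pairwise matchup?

Chicago vs Boston: 29–17
Chicago vs Austin: 35–11
Chicago vs Fresno: 33–13
Chicago vs Denver: 31–15
Chicago beats every other city.

Chicago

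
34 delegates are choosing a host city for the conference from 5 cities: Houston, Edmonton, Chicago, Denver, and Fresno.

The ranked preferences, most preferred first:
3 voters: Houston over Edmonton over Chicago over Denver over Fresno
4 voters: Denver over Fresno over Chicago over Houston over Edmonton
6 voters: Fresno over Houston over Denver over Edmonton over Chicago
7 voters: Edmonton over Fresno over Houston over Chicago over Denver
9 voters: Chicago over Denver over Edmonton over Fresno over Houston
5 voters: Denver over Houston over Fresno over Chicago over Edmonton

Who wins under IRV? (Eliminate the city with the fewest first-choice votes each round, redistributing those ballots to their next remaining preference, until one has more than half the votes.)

Round 1: Houston 3, Edmonton 7, Chicago 9, Denver 9, Fresno 6. Houston eliminated.
Round 2: Edmonton 10, Chicago 9, Denver 9, Fresno 6. Fresno eliminated.
Round 3: Edmonton 10, Chicago 9, Denver 15. Chicago eliminated.
Round 4: Edmonton 10, Denver 24. Denver has a majority (≥18).

Denver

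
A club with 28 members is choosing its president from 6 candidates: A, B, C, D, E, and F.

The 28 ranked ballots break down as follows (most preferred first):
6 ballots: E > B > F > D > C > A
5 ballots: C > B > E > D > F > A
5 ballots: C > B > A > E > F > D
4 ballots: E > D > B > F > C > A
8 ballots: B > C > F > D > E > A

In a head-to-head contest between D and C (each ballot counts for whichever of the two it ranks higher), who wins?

C

D is ranked above C on 10 ballots; C above D on 18.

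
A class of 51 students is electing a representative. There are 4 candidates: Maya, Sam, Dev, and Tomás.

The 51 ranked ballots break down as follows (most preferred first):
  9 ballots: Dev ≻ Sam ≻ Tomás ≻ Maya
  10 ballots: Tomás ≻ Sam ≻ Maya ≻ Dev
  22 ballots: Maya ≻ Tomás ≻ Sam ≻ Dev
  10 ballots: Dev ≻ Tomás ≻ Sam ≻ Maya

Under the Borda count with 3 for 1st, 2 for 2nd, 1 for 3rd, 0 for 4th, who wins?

Maya: 9×0 + 10×1 + 22×3 + 10×0 = 76
Sam: 9×2 + 10×2 + 22×1 + 10×1 = 70
Dev: 9×3 + 10×0 + 22×0 + 10×3 = 57
Tomás: 9×1 + 10×3 + 22×2 + 10×2 = 103

Tomás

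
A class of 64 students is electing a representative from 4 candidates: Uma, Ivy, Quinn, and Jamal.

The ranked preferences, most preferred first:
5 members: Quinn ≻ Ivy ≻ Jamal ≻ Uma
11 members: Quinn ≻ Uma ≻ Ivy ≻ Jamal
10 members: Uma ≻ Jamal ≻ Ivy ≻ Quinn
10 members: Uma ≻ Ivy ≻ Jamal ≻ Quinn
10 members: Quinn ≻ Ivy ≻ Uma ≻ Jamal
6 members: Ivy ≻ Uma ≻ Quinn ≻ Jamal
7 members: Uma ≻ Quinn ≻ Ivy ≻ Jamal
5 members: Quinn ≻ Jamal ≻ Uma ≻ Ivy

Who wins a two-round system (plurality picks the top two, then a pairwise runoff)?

Uma

Round 1 first-place votes: Uma 27, Ivy 6, Quinn 31, Jamal 0. Quinn and Uma advance.
Runoff: Quinn is ranked above Uma on 31 ballots, Uma above Quinn on 33.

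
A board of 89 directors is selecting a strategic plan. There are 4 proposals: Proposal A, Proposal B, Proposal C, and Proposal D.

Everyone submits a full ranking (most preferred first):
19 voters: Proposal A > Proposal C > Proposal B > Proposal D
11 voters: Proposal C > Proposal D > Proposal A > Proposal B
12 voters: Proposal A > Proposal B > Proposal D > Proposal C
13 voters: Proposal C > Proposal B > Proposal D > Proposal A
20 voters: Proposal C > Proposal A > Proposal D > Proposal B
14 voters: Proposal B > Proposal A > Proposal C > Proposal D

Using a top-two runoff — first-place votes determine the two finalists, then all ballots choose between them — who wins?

Round 1 first-place votes: Proposal A 31, Proposal B 14, Proposal C 44, Proposal D 0. Proposal C and Proposal A advance.
Runoff: Proposal C is ranked above Proposal A on 44 ballots, Proposal A above Proposal C on 45.

Proposal A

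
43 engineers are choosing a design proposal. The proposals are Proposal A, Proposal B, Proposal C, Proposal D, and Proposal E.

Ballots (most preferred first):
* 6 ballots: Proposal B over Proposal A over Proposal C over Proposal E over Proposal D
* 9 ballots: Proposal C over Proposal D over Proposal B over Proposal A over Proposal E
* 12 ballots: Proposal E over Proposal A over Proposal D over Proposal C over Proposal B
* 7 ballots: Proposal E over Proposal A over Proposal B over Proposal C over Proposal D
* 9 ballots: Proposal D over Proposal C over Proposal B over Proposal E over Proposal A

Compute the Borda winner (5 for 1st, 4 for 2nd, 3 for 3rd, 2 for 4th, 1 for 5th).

Proposal A: 6×4 + 9×2 + 12×4 + 7×4 + 9×1 = 127
Proposal B: 6×5 + 9×3 + 12×1 + 7×3 + 9×3 = 117
Proposal C: 6×3 + 9×5 + 12×2 + 7×2 + 9×4 = 137
Proposal D: 6×1 + 9×4 + 12×3 + 7×1 + 9×5 = 130
Proposal E: 6×2 + 9×1 + 12×5 + 7×5 + 9×2 = 134

Proposal C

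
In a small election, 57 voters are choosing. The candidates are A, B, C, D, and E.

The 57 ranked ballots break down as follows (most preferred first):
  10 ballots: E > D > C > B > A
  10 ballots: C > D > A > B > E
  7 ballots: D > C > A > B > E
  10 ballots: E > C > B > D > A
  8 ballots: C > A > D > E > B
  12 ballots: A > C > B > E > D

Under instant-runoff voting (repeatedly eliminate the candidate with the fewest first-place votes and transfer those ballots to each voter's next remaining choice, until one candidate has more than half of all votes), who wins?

C

Round 1: A 12, B 0, C 18, D 7, E 20. B eliminated.
Round 2: A 12, C 18, D 7, E 20. D eliminated.
Round 3: A 12, C 25, E 20. A eliminated.
Round 4: C 37, E 20. C has a majority (≥29).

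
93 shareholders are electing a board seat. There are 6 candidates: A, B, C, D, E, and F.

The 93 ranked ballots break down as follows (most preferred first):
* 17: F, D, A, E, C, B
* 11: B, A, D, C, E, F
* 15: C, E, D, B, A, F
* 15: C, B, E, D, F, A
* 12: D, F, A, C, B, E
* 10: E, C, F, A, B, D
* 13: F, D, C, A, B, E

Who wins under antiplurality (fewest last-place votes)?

C

Last-place votes: A 15, B 17, C 0, D 10, E 25, F 26.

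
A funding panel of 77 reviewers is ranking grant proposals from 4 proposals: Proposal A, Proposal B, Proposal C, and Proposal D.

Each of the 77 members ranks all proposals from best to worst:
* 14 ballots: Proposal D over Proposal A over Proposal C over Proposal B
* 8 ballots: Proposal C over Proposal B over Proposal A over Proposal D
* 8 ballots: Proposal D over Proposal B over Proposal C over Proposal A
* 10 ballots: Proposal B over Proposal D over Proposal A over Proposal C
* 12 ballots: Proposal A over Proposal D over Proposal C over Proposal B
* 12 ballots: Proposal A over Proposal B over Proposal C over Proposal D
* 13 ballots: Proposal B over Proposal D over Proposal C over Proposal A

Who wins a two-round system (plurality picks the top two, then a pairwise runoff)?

Proposal B

Round 1 first-place votes: Proposal A 24, Proposal B 23, Proposal C 8, Proposal D 22. Proposal A and Proposal B advance.
Runoff: Proposal A is ranked above Proposal B on 38 ballots, Proposal B above Proposal A on 39.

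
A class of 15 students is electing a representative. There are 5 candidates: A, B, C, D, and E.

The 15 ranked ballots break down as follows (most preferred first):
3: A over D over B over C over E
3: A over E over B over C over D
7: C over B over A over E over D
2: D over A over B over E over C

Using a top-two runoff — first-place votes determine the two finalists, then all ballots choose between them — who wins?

A

Round 1 first-place votes: A 6, B 0, C 7, D 2, E 0. C and A advance.
Runoff: C is ranked above A on 7 ballots, A above C on 8.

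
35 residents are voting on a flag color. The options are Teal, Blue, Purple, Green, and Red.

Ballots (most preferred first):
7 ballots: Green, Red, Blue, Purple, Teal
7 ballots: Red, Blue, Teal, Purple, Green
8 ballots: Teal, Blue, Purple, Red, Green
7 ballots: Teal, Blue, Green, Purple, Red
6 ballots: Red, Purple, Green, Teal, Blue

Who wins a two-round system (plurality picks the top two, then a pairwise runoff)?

Round 1 first-place votes: Teal 15, Blue 0, Purple 0, Green 7, Red 13. Teal and Red advance.
Runoff: Teal is ranked above Red on 15 ballots, Red above Teal on 20.

Red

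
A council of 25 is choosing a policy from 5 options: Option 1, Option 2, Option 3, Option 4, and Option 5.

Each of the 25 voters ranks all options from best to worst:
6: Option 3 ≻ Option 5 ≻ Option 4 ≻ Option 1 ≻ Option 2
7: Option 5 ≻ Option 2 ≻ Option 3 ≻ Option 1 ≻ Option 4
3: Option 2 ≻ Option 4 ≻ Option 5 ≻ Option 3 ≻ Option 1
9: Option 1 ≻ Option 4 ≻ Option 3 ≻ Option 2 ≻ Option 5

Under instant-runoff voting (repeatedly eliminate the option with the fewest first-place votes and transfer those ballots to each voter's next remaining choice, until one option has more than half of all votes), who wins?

Round 1: Option 1 9, Option 2 3, Option 3 6, Option 4 0, Option 5 7. Option 4 eliminated.
Round 2: Option 1 9, Option 2 3, Option 3 6, Option 5 7. Option 2 eliminated.
Round 3: Option 1 9, Option 3 6, Option 5 10. Option 3 eliminated.
Round 4: Option 1 9, Option 5 16. Option 5 has a majority (≥13).

Option 5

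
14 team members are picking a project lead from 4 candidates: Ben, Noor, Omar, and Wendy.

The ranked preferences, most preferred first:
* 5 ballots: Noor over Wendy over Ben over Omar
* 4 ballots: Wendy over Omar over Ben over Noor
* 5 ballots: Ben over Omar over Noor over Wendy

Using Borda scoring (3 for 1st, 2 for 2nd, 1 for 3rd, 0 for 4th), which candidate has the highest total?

Ben

Ben: 5×1 + 4×1 + 5×3 = 24
Noor: 5×3 + 4×0 + 5×1 = 20
Omar: 5×0 + 4×2 + 5×2 = 18
Wendy: 5×2 + 4×3 + 5×0 = 22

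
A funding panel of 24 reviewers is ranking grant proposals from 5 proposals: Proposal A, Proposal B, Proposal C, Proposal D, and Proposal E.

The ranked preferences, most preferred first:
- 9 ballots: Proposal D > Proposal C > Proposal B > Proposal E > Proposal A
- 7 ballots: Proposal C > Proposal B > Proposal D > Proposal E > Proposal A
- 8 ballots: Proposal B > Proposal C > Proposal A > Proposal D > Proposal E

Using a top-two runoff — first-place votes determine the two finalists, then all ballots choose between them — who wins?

Round 1 first-place votes: Proposal A 0, Proposal B 8, Proposal C 7, Proposal D 9, Proposal E 0. Proposal D and Proposal B advance.
Runoff: Proposal D is ranked above Proposal B on 9 ballots, Proposal B above Proposal D on 15.

Proposal B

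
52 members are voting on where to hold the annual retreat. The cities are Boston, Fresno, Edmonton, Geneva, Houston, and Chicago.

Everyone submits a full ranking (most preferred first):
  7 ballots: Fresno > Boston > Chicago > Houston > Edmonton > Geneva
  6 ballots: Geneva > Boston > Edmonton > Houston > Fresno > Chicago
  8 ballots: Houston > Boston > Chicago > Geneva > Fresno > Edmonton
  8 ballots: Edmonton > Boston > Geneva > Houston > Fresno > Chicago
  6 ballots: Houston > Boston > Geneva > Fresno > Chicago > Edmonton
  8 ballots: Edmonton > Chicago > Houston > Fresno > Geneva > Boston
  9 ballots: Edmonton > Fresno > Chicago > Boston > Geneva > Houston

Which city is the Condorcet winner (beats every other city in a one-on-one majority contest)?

Boston

Boston vs Fresno: 28–24
Boston vs Edmonton: 27–25
Boston vs Geneva: 38–14
Boston vs Houston: 30–22
Boston vs Chicago: 35–17
Boston beats every other city.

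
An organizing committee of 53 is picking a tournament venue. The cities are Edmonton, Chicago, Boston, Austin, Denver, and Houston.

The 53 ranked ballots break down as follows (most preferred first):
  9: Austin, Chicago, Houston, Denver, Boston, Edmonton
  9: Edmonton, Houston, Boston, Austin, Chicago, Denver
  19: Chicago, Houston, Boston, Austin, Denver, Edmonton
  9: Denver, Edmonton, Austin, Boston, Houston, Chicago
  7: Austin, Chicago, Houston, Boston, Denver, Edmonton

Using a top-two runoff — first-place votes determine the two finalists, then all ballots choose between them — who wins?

Austin

Round 1 first-place votes: Edmonton 9, Chicago 19, Boston 0, Austin 16, Denver 9, Houston 0. Chicago and Austin advance.
Runoff: Chicago is ranked above Austin on 19 ballots, Austin above Chicago on 34.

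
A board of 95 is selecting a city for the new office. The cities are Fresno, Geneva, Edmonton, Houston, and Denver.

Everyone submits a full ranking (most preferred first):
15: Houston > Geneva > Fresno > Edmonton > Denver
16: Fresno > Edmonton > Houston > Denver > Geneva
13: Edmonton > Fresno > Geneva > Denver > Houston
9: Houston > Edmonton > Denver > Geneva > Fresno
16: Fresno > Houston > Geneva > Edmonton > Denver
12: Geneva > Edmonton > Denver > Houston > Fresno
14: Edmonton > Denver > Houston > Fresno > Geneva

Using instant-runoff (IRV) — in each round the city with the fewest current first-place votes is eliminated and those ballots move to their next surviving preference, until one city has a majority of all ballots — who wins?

Edmonton

Round 1: Fresno 32, Geneva 12, Edmonton 27, Houston 24, Denver 0. Denver eliminated.
Round 2: Fresno 32, Geneva 12, Edmonton 27, Houston 24. Geneva eliminated.
Round 3: Fresno 32, Edmonton 39, Houston 24. Houston eliminated.
Round 4: Fresno 47, Edmonton 48. Edmonton has a majority (≥48).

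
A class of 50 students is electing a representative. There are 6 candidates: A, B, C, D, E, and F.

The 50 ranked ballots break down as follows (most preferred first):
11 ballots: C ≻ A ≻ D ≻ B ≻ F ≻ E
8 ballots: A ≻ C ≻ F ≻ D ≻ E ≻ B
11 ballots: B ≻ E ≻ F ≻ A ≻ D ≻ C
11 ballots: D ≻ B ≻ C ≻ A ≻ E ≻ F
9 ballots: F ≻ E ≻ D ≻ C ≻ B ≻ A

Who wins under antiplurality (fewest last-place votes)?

D

Last-place votes: A 9, B 8, C 11, D 0, E 11, F 11.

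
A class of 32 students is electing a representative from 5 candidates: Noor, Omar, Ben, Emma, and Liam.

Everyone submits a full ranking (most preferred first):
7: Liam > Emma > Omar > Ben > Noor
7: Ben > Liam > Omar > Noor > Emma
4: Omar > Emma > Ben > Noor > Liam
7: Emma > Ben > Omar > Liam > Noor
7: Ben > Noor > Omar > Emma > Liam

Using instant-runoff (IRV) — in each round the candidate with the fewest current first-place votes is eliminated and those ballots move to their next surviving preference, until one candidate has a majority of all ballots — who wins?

Emma

Round 1: Noor 0, Omar 4, Ben 14, Emma 7, Liam 7. Noor eliminated.
Round 2: Omar 4, Ben 14, Emma 7, Liam 7. Omar eliminated.
Round 3: Ben 14, Emma 11, Liam 7. Liam eliminated.
Round 4: Ben 14, Emma 18. Emma has a majority (≥17).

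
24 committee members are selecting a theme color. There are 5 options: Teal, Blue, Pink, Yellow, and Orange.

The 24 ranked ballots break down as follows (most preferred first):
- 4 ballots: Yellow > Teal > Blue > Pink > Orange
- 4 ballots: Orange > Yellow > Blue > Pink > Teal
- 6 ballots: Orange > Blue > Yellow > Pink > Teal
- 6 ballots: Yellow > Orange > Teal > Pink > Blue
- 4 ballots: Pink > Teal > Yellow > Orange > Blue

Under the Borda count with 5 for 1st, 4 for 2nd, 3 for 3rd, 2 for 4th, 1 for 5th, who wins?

Teal: 4×4 + 4×1 + 6×1 + 6×3 + 4×4 = 60
Blue: 4×3 + 4×3 + 6×4 + 6×1 + 4×1 = 58
Pink: 4×2 + 4×2 + 6×2 + 6×2 + 4×5 = 60
Yellow: 4×5 + 4×4 + 6×3 + 6×5 + 4×3 = 96
Orange: 4×1 + 4×5 + 6×5 + 6×4 + 4×2 = 86

Yellow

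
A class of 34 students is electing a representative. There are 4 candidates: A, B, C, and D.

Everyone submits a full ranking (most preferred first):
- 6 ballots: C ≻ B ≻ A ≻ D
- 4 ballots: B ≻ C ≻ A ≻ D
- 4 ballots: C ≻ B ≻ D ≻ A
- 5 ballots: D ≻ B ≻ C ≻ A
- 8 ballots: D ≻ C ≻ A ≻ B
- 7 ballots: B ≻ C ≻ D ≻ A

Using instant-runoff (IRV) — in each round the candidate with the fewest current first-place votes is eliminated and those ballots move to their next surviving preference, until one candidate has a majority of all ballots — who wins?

B

Round 1: A 0, B 11, C 10, D 13. A eliminated.
Round 2: B 11, C 10, D 13. C eliminated.
Round 3: B 21, D 13. B has a majority (≥18).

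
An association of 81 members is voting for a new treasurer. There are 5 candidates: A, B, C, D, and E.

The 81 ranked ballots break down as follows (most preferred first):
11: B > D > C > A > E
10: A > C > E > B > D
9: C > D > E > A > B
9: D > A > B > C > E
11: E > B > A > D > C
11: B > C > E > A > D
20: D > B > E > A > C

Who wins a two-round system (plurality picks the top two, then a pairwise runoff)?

B

Round 1 first-place votes: A 10, B 22, C 9, D 29, E 11. D and B advance.
Runoff: D is ranked above B on 38 ballots, B above D on 43.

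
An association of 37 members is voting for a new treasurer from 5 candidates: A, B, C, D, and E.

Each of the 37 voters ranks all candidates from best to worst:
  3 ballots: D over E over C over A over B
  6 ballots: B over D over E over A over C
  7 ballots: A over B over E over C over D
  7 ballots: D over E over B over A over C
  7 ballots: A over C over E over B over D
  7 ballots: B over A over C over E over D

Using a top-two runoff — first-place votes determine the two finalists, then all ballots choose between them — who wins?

Round 1 first-place votes: A 14, B 13, C 0, D 10, E 0. A and B advance.
Runoff: A is ranked above B on 17 ballots, B above A on 20.

B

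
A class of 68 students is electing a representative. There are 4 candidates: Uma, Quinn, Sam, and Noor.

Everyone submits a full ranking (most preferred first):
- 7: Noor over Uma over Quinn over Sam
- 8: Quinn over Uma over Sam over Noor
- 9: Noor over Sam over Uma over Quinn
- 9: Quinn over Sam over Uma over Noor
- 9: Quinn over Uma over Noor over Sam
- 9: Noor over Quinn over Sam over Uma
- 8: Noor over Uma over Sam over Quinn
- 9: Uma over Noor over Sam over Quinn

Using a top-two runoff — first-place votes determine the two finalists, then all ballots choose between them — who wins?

Noor

Round 1 first-place votes: Uma 9, Quinn 26, Sam 0, Noor 33. Noor and Quinn advance.
Runoff: Noor is ranked above Quinn on 42 ballots, Quinn above Noor on 26.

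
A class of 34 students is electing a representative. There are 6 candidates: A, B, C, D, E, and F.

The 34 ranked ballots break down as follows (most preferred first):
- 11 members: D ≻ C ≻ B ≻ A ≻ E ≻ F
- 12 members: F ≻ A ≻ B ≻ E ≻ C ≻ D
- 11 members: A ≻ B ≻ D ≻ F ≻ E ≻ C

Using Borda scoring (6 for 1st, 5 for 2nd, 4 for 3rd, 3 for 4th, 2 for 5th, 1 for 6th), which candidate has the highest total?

A: 11×3 + 12×5 + 11×6 = 159
B: 11×4 + 12×4 + 11×5 = 147
C: 11×5 + 12×2 + 11×1 = 90
D: 11×6 + 12×1 + 11×4 = 122
E: 11×2 + 12×3 + 11×2 = 80
F: 11×1 + 12×6 + 11×3 = 116

A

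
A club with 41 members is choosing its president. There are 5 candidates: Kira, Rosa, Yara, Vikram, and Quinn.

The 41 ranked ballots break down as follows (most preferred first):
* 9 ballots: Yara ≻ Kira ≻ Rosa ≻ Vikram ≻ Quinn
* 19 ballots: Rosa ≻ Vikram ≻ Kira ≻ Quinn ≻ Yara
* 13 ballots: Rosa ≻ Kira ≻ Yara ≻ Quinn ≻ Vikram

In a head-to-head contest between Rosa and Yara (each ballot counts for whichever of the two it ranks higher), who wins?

Rosa

Rosa is ranked above Yara on 32 ballots; Yara above Rosa on 9.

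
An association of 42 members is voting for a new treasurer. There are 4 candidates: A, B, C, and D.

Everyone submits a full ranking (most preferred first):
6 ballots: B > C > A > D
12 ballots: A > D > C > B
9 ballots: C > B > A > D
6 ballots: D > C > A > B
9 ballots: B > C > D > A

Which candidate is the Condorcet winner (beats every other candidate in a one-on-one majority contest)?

C

C vs A: 30–12
C vs B: 27–15
C vs D: 24–18
C beats every other candidate.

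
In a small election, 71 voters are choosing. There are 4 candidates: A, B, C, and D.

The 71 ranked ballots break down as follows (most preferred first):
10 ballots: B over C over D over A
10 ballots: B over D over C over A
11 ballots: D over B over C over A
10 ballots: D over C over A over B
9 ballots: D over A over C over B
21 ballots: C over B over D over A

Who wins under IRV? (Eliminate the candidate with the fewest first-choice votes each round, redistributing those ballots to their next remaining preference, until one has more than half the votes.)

Round 1: A 0, B 20, C 21, D 30. A eliminated.
Round 2: B 20, C 21, D 30. B eliminated.
Round 3: C 31, D 40. D has a majority (≥36).

D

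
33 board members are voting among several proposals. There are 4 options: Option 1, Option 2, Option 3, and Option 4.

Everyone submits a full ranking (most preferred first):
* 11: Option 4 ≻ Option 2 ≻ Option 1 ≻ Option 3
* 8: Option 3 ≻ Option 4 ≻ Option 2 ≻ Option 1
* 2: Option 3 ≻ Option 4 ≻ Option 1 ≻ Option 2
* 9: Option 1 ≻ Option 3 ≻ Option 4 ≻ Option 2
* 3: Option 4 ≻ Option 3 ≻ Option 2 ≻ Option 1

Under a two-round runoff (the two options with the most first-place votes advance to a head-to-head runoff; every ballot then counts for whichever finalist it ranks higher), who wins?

Option 3

Round 1 first-place votes: Option 1 9, Option 2 0, Option 3 10, Option 4 14. Option 4 and Option 3 advance.
Runoff: Option 4 is ranked above Option 3 on 14 ballots, Option 3 above Option 4 on 19.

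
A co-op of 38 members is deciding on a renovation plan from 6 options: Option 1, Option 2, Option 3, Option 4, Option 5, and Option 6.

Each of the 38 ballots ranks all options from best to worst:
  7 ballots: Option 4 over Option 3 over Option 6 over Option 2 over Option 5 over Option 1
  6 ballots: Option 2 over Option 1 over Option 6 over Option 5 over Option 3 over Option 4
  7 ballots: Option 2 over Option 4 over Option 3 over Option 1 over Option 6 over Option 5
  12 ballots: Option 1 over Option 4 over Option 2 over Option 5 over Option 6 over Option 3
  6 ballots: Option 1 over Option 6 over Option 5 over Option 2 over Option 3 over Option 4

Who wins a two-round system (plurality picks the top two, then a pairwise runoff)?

Round 1 first-place votes: Option 1 18, Option 2 13, Option 3 0, Option 4 7, Option 5 0, Option 6 0. Option 1 and Option 2 advance.
Runoff: Option 1 is ranked above Option 2 on 18 ballots, Option 2 above Option 1 on 20.

Option 2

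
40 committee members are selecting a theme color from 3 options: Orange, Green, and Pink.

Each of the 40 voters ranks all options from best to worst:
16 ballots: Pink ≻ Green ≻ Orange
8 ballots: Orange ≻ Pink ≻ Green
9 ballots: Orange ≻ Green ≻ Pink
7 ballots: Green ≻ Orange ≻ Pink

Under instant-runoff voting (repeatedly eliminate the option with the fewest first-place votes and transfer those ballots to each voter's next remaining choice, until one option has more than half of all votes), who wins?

Orange

Round 1: Orange 17, Green 7, Pink 16. Green eliminated.
Round 2: Orange 24, Pink 16. Orange has a majority (≥21).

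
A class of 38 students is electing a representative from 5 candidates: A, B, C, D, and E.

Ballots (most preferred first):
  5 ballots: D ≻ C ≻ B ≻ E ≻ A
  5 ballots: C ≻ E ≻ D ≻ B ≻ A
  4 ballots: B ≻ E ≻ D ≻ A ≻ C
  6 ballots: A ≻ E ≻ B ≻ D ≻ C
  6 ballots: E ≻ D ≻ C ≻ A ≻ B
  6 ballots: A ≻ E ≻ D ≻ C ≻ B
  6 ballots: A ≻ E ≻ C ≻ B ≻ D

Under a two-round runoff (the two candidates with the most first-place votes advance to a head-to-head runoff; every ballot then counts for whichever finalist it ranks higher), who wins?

Round 1 first-place votes: A 18, B 4, C 5, D 5, E 6. A and E advance.
Runoff: A is ranked above E on 18 ballots, E above A on 20.

E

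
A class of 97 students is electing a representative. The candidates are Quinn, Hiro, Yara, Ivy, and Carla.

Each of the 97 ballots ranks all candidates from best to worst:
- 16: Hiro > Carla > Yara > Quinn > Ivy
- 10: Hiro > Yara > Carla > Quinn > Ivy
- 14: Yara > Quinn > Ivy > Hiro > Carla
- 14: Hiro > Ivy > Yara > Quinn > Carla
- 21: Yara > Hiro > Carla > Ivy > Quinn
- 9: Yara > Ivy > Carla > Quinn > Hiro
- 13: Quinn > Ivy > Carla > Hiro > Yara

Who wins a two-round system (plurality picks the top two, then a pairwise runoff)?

Hiro

Round 1 first-place votes: Quinn 13, Hiro 40, Yara 44, Ivy 0, Carla 0. Yara and Hiro advance.
Runoff: Yara is ranked above Hiro on 44 ballots, Hiro above Yara on 53.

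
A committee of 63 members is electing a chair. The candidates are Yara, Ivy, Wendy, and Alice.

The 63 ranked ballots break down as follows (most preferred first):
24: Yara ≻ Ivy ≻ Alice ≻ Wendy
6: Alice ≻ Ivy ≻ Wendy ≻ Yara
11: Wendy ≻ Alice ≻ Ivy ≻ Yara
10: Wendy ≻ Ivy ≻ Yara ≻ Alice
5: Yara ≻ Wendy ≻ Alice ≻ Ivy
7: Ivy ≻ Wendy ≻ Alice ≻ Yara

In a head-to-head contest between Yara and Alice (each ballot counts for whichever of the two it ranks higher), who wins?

Yara is ranked above Alice on 39 ballots; Alice above Yara on 24.

Yara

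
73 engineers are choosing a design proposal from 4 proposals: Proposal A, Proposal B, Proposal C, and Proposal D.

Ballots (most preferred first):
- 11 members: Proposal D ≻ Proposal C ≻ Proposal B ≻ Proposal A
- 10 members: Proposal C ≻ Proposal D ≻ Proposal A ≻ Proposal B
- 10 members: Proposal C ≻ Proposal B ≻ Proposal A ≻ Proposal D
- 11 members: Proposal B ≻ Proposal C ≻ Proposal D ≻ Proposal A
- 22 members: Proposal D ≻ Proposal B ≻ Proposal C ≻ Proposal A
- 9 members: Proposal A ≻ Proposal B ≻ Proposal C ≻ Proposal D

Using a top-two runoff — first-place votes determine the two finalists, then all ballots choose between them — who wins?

Proposal C

Round 1 first-place votes: Proposal A 9, Proposal B 11, Proposal C 20, Proposal D 33. Proposal D and Proposal C advance.
Runoff: Proposal D is ranked above Proposal C on 33 ballots, Proposal C above Proposal D on 40.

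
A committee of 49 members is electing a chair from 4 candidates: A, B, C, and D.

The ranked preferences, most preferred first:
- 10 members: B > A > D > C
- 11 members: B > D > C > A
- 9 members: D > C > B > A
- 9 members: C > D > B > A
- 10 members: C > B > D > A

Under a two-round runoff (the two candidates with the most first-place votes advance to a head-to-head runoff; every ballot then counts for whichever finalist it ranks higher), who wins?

C

Round 1 first-place votes: A 0, B 21, C 19, D 9. B and C advance.
Runoff: B is ranked above C on 21 ballots, C above B on 28.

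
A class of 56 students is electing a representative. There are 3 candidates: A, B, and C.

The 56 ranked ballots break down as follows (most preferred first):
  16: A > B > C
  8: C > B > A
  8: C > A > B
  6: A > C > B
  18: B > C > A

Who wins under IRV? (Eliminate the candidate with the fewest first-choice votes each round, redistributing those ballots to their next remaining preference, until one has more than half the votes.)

Round 1: A 22, B 18, C 16. C eliminated.
Round 2: A 30, B 26. A has a majority (≥29).

A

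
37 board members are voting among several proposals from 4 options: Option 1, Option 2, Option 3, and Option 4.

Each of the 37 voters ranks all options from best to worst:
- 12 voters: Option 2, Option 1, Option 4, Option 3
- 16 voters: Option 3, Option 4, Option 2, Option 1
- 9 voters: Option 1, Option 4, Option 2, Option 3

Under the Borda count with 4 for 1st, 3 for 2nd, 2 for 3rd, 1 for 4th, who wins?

Option 4

Option 1: 12×3 + 16×1 + 9×4 = 88
Option 2: 12×4 + 16×2 + 9×2 = 98
Option 3: 12×1 + 16×4 + 9×1 = 85
Option 4: 12×2 + 16×3 + 9×3 = 99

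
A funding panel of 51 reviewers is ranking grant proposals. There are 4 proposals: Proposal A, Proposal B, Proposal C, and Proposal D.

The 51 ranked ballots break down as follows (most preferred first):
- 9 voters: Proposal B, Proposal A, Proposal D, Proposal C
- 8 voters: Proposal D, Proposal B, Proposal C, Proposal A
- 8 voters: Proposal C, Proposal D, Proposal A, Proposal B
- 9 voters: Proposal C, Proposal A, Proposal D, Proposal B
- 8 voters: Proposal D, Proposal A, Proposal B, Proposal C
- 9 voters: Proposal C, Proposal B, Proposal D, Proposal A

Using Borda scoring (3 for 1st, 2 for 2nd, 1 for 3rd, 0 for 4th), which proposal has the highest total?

Proposal A: 9×2 + 8×0 + 8×1 + 9×2 + 8×2 + 9×0 = 60
Proposal B: 9×3 + 8×2 + 8×0 + 9×0 + 8×1 + 9×2 = 69
Proposal C: 9×0 + 8×1 + 8×3 + 9×3 + 8×0 + 9×3 = 86
Proposal D: 9×1 + 8×3 + 8×2 + 9×1 + 8×3 + 9×1 = 91

Proposal D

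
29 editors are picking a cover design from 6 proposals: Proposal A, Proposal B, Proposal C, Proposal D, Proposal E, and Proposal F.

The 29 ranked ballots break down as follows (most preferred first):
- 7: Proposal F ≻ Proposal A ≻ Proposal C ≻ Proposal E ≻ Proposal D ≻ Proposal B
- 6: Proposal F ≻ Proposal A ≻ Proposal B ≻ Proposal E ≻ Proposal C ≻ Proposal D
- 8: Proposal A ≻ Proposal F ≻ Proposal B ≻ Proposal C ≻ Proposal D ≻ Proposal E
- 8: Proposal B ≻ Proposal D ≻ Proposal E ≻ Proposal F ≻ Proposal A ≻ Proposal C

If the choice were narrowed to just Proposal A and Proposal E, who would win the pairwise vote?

Proposal A

Proposal A is ranked above Proposal E on 21 ballots; Proposal E above Proposal A on 8.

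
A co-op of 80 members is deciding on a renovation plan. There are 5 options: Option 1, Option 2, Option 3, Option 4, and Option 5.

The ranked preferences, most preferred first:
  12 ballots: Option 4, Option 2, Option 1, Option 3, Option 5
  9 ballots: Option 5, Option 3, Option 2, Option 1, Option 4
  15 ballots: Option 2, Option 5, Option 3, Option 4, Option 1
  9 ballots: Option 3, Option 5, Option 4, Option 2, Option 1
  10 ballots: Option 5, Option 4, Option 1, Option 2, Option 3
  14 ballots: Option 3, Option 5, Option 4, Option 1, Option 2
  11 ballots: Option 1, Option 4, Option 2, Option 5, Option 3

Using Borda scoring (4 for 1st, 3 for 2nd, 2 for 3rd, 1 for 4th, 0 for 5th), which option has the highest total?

Option 1: 12×2 + 9×1 + 15×0 + 9×0 + 10×2 + 14×1 + 11×4 = 111
Option 2: 12×3 + 9×2 + 15×4 + 9×1 + 10×1 + 14×0 + 11×2 = 155
Option 3: 12×1 + 9×3 + 15×2 + 9×4 + 10×0 + 14×4 + 11×0 = 161
Option 4: 12×4 + 9×0 + 15×1 + 9×2 + 10×3 + 14×2 + 11×3 = 172
Option 5: 12×0 + 9×4 + 15×3 + 9×3 + 10×4 + 14×3 + 11×1 = 201

Option 5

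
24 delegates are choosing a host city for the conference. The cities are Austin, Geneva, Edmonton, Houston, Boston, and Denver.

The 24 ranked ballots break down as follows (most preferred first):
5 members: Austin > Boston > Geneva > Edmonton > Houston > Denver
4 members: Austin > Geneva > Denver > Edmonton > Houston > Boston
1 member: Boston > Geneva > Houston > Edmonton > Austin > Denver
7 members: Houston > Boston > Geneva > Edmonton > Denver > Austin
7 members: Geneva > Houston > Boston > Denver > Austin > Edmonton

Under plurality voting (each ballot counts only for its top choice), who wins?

First-place votes: Austin 9, Geneva 7, Edmonton 0, Houston 7, Boston 1, Denver 0.

Austin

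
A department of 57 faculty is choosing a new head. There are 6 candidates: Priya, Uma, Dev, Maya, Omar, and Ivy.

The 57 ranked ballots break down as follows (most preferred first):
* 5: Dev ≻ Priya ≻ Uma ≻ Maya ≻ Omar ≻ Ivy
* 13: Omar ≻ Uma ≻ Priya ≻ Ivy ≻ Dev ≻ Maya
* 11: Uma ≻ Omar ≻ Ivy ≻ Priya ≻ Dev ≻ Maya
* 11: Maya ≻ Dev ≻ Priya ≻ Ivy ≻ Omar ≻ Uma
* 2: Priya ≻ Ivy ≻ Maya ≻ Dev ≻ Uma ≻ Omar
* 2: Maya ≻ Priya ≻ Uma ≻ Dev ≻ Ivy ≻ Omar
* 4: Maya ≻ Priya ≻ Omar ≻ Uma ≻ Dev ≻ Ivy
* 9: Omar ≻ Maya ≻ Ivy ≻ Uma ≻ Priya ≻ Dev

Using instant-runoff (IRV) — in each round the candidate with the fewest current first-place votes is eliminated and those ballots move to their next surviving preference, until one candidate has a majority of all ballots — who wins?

Round 1: Priya 2, Uma 11, Dev 5, Maya 17, Omar 22, Ivy 0. Ivy eliminated.
Round 2: Priya 2, Uma 11, Dev 5, Maya 17, Omar 22. Priya eliminated.
Round 3: Uma 11, Dev 5, Maya 19, Omar 22. Dev eliminated.
Round 4: Uma 16, Maya 19, Omar 22. Uma eliminated.
Round 5: Maya 24, Omar 33. Omar has a majority (≥29).

Omar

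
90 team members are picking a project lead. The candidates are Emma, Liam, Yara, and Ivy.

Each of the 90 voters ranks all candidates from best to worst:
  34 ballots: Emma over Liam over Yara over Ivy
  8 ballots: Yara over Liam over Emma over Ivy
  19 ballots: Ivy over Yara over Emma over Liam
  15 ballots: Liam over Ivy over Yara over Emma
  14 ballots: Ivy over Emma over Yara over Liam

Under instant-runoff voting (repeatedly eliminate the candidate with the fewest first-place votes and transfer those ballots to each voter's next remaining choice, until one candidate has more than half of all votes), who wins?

Round 1: Emma 34, Liam 15, Yara 8, Ivy 33. Yara eliminated.
Round 2: Emma 34, Liam 23, Ivy 33. Liam eliminated.
Round 3: Emma 42, Ivy 48. Ivy has a majority (≥46).

Ivy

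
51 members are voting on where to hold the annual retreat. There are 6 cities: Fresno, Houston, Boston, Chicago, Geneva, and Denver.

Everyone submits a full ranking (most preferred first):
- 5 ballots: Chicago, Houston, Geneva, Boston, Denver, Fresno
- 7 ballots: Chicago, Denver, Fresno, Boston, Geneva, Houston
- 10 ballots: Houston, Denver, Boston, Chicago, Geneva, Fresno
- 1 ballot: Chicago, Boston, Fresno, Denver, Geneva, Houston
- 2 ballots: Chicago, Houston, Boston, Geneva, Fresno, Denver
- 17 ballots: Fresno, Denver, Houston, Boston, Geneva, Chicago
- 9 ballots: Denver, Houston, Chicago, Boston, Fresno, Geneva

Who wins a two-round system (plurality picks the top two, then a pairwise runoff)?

Chicago

Round 1 first-place votes: Fresno 17, Houston 10, Boston 0, Chicago 15, Geneva 0, Denver 9. Fresno and Chicago advance.
Runoff: Fresno is ranked above Chicago on 17 ballots, Chicago above Fresno on 34.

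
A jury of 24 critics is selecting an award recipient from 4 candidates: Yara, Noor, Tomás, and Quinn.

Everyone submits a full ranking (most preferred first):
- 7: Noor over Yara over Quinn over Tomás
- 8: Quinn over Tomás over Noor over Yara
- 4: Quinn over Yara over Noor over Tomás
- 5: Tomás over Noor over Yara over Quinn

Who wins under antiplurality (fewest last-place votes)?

Noor

Last-place votes: Yara 8, Noor 0, Tomás 11, Quinn 5.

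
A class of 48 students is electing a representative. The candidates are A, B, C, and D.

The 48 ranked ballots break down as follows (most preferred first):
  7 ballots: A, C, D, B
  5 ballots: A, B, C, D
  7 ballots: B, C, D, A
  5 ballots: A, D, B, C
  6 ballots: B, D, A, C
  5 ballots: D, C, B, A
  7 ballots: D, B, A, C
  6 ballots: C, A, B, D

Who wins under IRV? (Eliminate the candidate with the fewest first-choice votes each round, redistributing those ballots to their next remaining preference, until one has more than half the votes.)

Round 1: A 17, B 13, C 6, D 12. C eliminated.
Round 2: A 23, B 13, D 12. D eliminated.
Round 3: A 23, B 25. B has a majority (≥25).

B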